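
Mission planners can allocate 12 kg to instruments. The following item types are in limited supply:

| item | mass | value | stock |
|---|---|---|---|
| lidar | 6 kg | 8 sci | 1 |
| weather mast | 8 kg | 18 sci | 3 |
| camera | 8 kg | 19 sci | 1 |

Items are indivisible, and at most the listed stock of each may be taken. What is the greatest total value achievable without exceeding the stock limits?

19 sci

Best selections within mass 12 and stock limits:
- 1×camera: mass 8, value 19
- 1×weather mast: mass 8, value 18
- 1×lidar: mass 6, value 8
Best: 19 sci.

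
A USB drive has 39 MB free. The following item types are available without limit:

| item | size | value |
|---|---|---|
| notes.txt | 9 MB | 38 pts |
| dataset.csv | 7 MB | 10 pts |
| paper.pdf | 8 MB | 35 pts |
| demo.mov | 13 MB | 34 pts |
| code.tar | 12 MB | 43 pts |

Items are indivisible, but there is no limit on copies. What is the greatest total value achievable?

Best value-per-unit is paper.pdf at 35/8; filling with it alone gives 4×35 = 140.
Optimal mix: 3×notes.txt + 1×code.tar → size 39, value 157.

157 pts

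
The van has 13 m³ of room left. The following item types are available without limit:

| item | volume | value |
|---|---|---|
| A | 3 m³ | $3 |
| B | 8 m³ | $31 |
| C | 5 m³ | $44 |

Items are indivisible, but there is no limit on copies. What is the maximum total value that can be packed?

$91

Best value-per-unit is C at 44/5; filling with it alone gives 2×44 = 88.
Optimal mix: 1×A + 2×C → volume 13, value 91.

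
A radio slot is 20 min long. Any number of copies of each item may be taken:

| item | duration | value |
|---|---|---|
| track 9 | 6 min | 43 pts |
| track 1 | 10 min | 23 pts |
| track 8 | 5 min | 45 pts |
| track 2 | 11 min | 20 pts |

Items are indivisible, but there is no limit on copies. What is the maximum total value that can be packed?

Best value-per-unit is track 8 at 45/5, and filling with it alone uses duration 4×5=20. No mix of the others beats 4×45 = 180.

180 pts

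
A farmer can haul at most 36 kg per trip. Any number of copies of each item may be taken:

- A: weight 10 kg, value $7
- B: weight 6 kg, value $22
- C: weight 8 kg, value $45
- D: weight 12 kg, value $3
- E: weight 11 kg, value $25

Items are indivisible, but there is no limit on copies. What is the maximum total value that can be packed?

$180

Best value-per-unit is C at 45/8, and filling with it alone uses weight 4×8=32. No mix of the others beats 4×45 = 180.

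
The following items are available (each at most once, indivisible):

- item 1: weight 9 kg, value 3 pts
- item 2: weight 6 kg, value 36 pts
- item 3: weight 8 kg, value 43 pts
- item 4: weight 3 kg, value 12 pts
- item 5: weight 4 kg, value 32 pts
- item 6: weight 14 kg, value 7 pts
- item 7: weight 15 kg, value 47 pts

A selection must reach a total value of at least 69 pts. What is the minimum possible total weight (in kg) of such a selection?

12

Subsets with value ≥ 69, sorted by total weight:
- item 3+item 5: weight 12, value 75
- item 2+item 4+item 5: weight 13, value 80
- item 2+item 3: weight 14, value 79
- item 3+item 4+item 5: weight 15, value 87
Minimum weight: 12 kg.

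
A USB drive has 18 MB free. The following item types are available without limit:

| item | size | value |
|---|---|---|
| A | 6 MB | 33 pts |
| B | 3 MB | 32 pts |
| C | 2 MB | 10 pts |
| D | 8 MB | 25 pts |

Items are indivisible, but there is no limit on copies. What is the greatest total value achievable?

Best value-per-unit is B at 32/3, and filling with it alone uses size 6×3=18. No mix of the others beats 6×32 = 192.

192 pts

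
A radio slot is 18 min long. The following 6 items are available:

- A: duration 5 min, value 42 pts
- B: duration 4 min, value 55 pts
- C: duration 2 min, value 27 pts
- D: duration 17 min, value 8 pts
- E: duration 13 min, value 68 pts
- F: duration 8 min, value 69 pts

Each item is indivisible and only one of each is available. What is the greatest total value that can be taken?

166 pts

This is a 0/1 knapsack; check combinations near the capacity.
- A+B+F: duration 5+4+8=17, value 42+55+69=166
- B+C+F: duration 4+2+8=14, value 55+27+69=151
- A+C+F: duration 5+2+8=15, value 42+27+69=138
Best: 166 pts.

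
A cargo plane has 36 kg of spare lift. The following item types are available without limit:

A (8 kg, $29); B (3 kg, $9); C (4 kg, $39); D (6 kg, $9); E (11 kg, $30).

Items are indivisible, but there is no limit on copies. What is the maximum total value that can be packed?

$351

Best value-per-unit is C at 39/4, and filling with it alone uses weight 9×4=36. No mix of the others beats 9×39 = 351.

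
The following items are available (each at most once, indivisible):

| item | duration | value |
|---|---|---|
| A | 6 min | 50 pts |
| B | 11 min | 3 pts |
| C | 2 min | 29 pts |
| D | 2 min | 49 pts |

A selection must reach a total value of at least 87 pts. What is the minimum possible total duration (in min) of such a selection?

8

Subsets with value ≥ 87, sorted by total duration:
- A+D: duration 8, value 99
- A+C+D: duration 10, value 128
- A+B+D: duration 19, value 102
- A+B+C+D: duration 21, value 131
Minimum duration: 8 min.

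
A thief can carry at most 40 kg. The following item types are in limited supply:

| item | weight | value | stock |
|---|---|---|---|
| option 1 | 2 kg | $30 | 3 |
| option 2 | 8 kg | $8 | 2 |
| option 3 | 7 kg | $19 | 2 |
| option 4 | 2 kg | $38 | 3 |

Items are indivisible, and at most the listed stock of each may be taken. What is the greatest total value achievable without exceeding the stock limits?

$250

Top feasible selections:
- 3×option 1 + 1×option 2 + 2×option 3 + 3×option 4: weight 34, value 250
- 3×option 1 + 2×option 3 + 3×option 4: weight 26, value 242
- 3×option 1 + 2×option 2 + 1×option 3 + 3×option 4: weight 35, value 239
Best: $250.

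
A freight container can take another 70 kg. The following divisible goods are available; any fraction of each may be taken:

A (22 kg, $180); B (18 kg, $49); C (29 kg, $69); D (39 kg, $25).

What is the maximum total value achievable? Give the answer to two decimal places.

Take in order of value per unit:
- A (180/22 per unit): all 22 → value 180, running total 180.00
- B (49/18 per unit): all 18 → value 49, running total 229.00
- C (69/29 per unit): all 29 → value 69, running total 298.00
- D (25/39 per unit): 1 of 39 → value 1×25/39 = 0.6410, running total 298.64
Total 298.64.

298.64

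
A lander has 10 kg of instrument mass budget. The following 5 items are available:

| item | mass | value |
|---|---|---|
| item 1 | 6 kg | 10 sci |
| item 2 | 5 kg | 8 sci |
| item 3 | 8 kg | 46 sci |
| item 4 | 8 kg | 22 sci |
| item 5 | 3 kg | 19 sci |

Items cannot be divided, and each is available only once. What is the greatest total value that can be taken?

Check high-value combinations within 10 kg:
- item 3: mass 8, value 46
- item 1+item 5: mass 6+3=9, value 10+19=29
- item 2+item 5: mass 5+3=8, value 8+19=27
- item 4: mass 8, value 22
Best: 46 sci.

46 sci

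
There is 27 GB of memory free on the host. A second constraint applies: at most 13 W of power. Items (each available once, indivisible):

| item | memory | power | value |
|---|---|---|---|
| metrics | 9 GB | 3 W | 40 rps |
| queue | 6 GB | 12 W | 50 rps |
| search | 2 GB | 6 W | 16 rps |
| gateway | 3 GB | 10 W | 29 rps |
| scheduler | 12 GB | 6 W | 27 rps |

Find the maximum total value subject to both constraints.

Feasible sets respecting both limits:
- metrics+gateway: memory 12, power 13, value 69
- metrics+scheduler: memory 21, power 9, value 67
- metrics+search: memory 11, power 9, value 56
- queue: memory 6, power 12, value 50
Best: 69 rps.

69 rps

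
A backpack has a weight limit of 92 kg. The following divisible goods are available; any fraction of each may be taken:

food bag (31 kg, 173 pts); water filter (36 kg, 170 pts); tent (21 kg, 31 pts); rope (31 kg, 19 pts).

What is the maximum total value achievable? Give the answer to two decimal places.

376.45

Take in order of value per unit:
- food bag (173/31 per unit): all 31 → value 173, running total 173.00
- water filter (170/36 per unit): all 36 → value 170, running total 343.00
- tent (31/21 per unit): all 21 → value 31, running total 374.00
- rope (19/31 per unit): 4 of 31 → value 4×19/31 = 2.4516, running total 376.45
Total 376.45.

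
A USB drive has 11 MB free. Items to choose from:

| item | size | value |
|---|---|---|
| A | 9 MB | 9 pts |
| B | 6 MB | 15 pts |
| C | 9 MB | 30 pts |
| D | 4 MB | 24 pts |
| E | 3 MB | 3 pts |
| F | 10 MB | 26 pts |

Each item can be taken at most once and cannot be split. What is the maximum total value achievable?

Check high-value combinations within 11 MB:
- B+D: size 6+4=10, value 15+24=39
- C: size 9, value 30
- D+E: size 4+3=7, value 24+3=27
- F: size 10, value 26
- D: size 4, value 24
Best: 39 pts.

39 pts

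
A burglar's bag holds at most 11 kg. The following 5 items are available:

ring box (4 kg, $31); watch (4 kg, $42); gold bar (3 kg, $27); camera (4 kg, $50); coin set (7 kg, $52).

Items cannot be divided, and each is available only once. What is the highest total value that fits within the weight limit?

Check high-value combinations within 11 kg:
- watch+gold bar+camera: weight 4+3+4=11, value 42+27+50=119
- ring box+gold bar+camera: weight 4+3+4=11, value 31+27+50=108
- camera+coin set: weight 4+7=11, value 50+52=102
- ring box+watch+gold bar: weight 4+4+3=11, value 31+42+27=100
- watch+coin set: weight 4+7=11, value 42+52=94
Best: $119.

$119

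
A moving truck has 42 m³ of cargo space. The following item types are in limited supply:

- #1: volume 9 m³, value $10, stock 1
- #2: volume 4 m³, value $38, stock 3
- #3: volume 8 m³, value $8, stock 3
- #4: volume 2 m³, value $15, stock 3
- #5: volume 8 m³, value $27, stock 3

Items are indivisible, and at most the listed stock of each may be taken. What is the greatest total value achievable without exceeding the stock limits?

$240

Best selections within volume 42 and stock limits:
- 3×#2 + 3×#4 + 3×#5: volume 42, value 240
- 3×#2 + 2×#4 + 3×#5: volume 40, value 225
- 3×#2 + 1×#3 + 3×#4 + 2×#5: volume 42, value 221
Best: $240.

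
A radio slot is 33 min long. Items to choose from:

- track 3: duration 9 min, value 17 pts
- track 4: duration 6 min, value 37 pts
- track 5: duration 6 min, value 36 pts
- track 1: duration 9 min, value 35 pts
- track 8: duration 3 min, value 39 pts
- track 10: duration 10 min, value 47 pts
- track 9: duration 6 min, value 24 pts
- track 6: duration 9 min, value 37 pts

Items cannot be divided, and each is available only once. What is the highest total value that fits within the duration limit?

184 pts

Check high-value combinations within 33 min:
- track 4+track 5+track 1+track 8+track 6: duration 6+6+9+3+9=33, value 37+36+35+39+37=184
- track 4+track 5+track 8+track 10+track 9: duration 6+6+3+10+6=31, value 37+36+39+47+24=183
- track 4+track 5+track 8+track 9+track 6: duration 6+6+3+6+9=30, value 37+36+39+24+37=173
- track 4+track 1+track 8+track 9+track 6: duration 6+9+3+6+9=33, value 37+35+39+24+37=172
- track 4+track 5+track 1+track 8+track 9: duration 6+6+9+3+6=30, value 37+36+35+39+24=171
Best: 184 pts.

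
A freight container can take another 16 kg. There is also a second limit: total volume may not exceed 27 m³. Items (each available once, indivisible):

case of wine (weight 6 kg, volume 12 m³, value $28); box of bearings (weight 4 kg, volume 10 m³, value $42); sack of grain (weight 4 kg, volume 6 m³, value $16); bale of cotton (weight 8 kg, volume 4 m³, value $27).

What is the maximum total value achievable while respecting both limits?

Feasible sets respecting both limits:
- box of bearings+sack of grain+bale of cotton: weight 16, volume 20, value 85
- case of wine+box of bearings: weight 10, volume 22, value 70
- box of bearings+bale of cotton: weight 12, volume 14, value 69
- box of bearings+sack of grain: weight 8, volume 16, value 58
Best: $85.

$85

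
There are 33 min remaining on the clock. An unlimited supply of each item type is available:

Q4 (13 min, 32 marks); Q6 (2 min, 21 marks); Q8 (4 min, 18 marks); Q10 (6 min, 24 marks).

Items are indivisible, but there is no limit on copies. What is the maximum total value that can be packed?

336 marks

Best value-per-unit is Q6 at 21/2, and filling with it alone uses time 16×2=32. No mix of the others beats 16×21 = 336.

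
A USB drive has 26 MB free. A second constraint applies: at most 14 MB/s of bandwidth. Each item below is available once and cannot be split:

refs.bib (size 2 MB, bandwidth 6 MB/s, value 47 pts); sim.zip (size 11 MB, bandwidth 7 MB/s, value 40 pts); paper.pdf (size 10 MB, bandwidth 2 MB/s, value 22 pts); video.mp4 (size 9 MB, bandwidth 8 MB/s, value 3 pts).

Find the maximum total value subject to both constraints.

87 pts

Feasible sets respecting both limits:
- refs.bib+sim.zip: size 13, bandwidth 13, value 87
- refs.bib+paper.pdf: size 12, bandwidth 8, value 69
- sim.zip+paper.pdf: size 21, bandwidth 9, value 62
Best: 87 pts.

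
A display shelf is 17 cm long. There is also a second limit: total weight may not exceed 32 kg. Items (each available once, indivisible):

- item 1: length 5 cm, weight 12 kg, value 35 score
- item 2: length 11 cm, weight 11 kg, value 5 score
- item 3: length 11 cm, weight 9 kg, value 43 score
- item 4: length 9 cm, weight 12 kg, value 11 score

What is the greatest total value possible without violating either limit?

78 score

Feasible sets respecting both limits:
- item 1+item 3: length 16, weight 21, value 78
- item 1+item 4: length 14, weight 24, value 46
- item 3: length 11, weight 9, value 43
- item 1+item 2: length 16, weight 23, value 40
Best: 78 score.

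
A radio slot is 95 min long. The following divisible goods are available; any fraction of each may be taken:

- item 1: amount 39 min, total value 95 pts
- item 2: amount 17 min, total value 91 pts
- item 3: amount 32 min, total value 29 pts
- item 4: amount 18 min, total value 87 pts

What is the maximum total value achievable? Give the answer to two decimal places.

292.03

Take in order of value per unit:
- item 2 (91/17 per unit): all 17 → value 91, running total 91.00
- item 4 (87/18 per unit): all 18 → value 87, running total 178.00
- item 1 (95/39 per unit): all 39 → value 95, running total 273.00
- item 3 (29/32 per unit): 21 of 32 → value 21×29/32 = 19.0313, running total 292.03
Total 292.03.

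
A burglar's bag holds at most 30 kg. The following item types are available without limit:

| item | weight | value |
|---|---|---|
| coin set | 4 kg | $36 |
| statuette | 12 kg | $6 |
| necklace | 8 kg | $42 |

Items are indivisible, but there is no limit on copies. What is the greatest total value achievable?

$252

Best value-per-unit is coin set at 36/4, and filling with it alone uses weight 7×4=28. No mix of the others beats 7×36 = 252.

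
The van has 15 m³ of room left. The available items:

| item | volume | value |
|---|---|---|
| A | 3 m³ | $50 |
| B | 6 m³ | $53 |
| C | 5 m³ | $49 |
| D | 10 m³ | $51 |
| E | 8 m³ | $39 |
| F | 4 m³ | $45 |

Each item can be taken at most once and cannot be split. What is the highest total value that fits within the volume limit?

Check high-value combinations within 15 m³:
- A+B+C: volume 3+6+5=14, value 50+53+49=152
- A+B+F: volume 3+6+4=13, value 50+53+45=148
- B+C+F: volume 6+5+4=15, value 53+49+45=147
- A+C+F: volume 3+5+4=12, value 50+49+45=144
Best: $152.

$152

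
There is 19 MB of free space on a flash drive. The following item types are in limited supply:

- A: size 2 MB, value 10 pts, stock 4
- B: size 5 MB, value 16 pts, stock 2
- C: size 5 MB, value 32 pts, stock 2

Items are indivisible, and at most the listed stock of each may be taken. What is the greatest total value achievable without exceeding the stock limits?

104 pts

Top feasible selections:
- 4×A + 2×C: size 18, value 104
- 2×A + 1×B + 2×C: size 19, value 100
- 3×A + 2×C: size 16, value 94
- 1×A + 1×B + 2×C: size 17, value 90
Best: 104 pts.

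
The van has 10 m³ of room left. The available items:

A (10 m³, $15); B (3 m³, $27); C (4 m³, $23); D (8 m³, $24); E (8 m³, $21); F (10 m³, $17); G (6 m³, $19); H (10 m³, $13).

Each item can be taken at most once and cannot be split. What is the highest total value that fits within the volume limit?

Check high-value combinations within 10 m³:
- B+C: volume 3+4=7, value 27+23=50
- B+G: volume 3+6=9, value 27+19=46
- C+G: volume 4+6=10, value 23+19=42
Best: $50.

$50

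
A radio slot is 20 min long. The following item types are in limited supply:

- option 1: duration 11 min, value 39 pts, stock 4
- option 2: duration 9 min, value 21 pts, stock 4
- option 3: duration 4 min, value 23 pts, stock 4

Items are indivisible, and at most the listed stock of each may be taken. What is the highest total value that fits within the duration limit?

92 pts

Best selections within duration 20 and stock limits:
- 4×option 3: duration 16, value 92
- 1×option 1 + 2×option 3: duration 19, value 85
- 3×option 3: duration 12, value 69
- 1×option 2 + 2×option 3: duration 17, value 67
Best: 92 pts.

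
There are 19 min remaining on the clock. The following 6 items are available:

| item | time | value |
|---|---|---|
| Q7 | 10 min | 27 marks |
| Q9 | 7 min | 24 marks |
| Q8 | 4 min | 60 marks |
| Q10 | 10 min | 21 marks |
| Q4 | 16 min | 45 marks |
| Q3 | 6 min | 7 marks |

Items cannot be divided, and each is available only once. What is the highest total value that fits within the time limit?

91 marks

Check high-value combinations within 19 min:
- Q9+Q8+Q3: time 7+4+6=17, value 24+60+7=91
- Q7+Q8: time 10+4=14, value 27+60=87
- Q9+Q8: time 7+4=11, value 24+60=84
- Q8+Q10: time 4+10=14, value 60+21=81
- Q8+Q3: time 4+6=10, value 60+7=67
Best: 91 marks.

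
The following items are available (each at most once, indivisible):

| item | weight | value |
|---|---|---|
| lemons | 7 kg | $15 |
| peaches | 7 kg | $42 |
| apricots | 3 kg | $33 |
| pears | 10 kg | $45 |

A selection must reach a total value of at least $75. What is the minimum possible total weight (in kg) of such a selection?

10

Subsets with value ≥ 75, sorted by total weight:
- peaches+apricots: weight 10, value 75
- apricots+pears: weight 13, value 78
Minimum weight: 10 kg.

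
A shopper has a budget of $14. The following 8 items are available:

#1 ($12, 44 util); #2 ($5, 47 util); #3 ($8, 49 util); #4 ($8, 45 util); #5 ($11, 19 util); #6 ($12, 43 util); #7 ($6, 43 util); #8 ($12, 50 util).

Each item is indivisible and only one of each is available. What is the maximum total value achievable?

96 util

Check high-value combinations within $14:
- #2+#3: cost 5+8=13, value 47+49=96
- #2+#4: cost 5+8=13, value 47+45=92
- #3+#7: cost 8+6=14, value 49+43=92
Best: 96 util.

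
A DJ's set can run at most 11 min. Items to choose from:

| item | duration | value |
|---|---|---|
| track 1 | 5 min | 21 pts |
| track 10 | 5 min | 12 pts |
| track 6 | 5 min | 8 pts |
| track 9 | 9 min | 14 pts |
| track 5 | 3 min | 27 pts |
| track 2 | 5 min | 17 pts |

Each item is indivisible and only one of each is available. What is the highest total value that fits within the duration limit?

Check high-value combinations within 11 min:
- track 1+track 5: duration 5+3=8, value 21+27=48
- track 5+track 2: duration 3+5=8, value 27+17=44
- track 10+track 5: duration 5+3=8, value 12+27=39
- track 1+track 2: duration 5+5=10, value 21+17=38
Best: 48 pts.

48 pts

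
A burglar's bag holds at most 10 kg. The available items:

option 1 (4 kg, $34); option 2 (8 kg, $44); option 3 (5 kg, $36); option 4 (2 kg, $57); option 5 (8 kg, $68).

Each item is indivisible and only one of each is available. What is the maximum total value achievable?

Check high-value combinations within 10 kg:
- option 4+option 5: weight 2+8=10, value 57+68=125
- option 2+option 4: weight 8+2=10, value 44+57=101
- option 3+option 4: weight 5+2=7, value 36+57=93
Best: $125.

$125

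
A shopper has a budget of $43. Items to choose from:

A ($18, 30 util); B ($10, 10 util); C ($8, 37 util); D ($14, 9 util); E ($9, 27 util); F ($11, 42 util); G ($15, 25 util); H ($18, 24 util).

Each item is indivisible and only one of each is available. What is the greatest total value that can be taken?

131 util

This is a 0/1 knapsack; check combinations near the capacity.
- C+E+F+G: cost 8+9+11+15=43, value 37+27+42+25=131
- B+C+E+F: cost 10+8+9+11=38, value 10+37+27+42=116
- C+D+E+F: cost 8+14+9+11=42, value 37+9+27+42=115
- A+C+F: cost 18+8+11=37, value 30+37+42=109
- C+E+F: cost 8+9+11=28, value 37+27+42=106
Best: 131 util.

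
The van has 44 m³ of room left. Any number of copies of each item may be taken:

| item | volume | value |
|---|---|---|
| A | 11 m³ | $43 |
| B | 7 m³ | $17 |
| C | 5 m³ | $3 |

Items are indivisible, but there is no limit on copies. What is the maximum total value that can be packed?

Best value-per-unit is A at 43/11, and filling with it alone uses volume 4×11=44. No mix of the others beats 4×43 = 172.

$172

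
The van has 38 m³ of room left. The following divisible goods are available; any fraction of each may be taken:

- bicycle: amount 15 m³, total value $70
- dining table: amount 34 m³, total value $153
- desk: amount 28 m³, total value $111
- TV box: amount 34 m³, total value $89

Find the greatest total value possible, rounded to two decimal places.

173.50

Take in order of value per unit:
- bicycle (70/15 per unit): all 15 → value 70, running total 70.00
- dining table (153/34 per unit): 23 of 34 → value 23×153/34 = 103.5000, running total 173.50
Total 173.50.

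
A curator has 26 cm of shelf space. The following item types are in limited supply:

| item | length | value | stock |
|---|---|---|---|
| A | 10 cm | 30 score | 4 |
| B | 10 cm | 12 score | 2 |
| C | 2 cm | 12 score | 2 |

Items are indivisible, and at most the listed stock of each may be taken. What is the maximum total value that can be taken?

Top feasible selections:
- 2×A + 2×C: length 24, value 84
- 2×A + 1×C: length 22, value 72
- 1×A + 1×B + 2×C: length 24, value 66
Best: 84 score.

84 score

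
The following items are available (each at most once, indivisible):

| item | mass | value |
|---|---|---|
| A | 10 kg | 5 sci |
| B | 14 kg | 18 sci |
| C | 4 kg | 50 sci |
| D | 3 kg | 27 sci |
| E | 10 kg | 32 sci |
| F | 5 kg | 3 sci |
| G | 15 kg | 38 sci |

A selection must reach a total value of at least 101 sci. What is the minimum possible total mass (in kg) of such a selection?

Subsets with value ≥ 101, sorted by total mass:
- C+D+E: mass 17, value 109
- C+D+G: mass 22, value 115
- C+D+E+F: mass 22, value 112
Minimum mass: 17 kg.

17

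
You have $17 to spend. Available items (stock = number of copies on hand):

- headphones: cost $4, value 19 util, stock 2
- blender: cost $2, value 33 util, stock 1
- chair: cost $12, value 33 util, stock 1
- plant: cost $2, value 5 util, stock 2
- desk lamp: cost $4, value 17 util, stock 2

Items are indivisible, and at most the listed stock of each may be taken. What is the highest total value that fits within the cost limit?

Best selections within cost 17 and stock limits:
- 2×headphones + 1×blender + 1×plant + 1×desk lamp: cost 16, value 93
- 1×headphones + 1×blender + 1×plant + 2×desk lamp: cost 16, value 91
Best: 93 util.

93 util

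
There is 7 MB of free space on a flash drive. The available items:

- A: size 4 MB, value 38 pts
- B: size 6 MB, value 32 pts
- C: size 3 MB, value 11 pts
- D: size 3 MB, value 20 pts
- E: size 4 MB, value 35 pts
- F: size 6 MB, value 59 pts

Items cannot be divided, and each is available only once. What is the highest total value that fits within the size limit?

Check high-value combinations within 7 MB:
- F: size 6, value 59
- A+D: size 4+3=7, value 38+20=58
- D+E: size 3+4=7, value 20+35=55
Best: 59 pts.

59 pts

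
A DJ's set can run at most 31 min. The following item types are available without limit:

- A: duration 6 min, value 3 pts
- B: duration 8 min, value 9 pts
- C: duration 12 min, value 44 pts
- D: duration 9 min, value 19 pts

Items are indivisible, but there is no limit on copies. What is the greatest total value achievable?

Best value-per-unit is C at 44/12; filling with it alone gives 2×44 = 88.
Optimal mix: 1×A + 2×C → duration 30, value 91.

91 pts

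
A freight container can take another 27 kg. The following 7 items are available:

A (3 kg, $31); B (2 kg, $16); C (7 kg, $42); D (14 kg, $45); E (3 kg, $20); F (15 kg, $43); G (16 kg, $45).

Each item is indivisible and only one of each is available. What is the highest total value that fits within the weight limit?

Check high-value combinations within 27 kg:
- A+C+D+E: weight 3+7+14+3=27, value 31+42+45+20=138
- A+B+C+D: weight 3+2+7+14=26, value 31+16+42+45=134
- A+B+C+F: weight 3+2+7+15=27, value 31+16+42+43=132
- B+C+D+E: weight 2+7+14+3=26, value 16+42+45+20=123
Best: $138.

$138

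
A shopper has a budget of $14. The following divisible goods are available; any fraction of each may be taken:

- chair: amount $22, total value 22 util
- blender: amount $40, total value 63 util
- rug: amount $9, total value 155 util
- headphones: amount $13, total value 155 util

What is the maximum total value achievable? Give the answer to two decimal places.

Take in order of value per unit:
- rug (155/9 per unit): all 9 → value 155, running total 155.00
- headphones (155/13 per unit): 5 of 13 → value 5×155/13 = 59.6154, running total 214.62
Total 214.62.

214.62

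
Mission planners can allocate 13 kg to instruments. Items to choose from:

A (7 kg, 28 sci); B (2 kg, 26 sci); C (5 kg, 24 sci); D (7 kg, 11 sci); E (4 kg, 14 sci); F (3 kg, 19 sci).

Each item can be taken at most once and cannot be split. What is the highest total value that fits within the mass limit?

Check high-value combinations within 13 kg:
- A+B+F: mass 7+2+3=12, value 28+26+19=73
- B+C+F: mass 2+5+3=10, value 26+24+19=69
- A+B+E: mass 7+2+4=13, value 28+26+14=68
- B+C+E: mass 2+5+4=11, value 26+24+14=64
Best: 73 sci.

73 sci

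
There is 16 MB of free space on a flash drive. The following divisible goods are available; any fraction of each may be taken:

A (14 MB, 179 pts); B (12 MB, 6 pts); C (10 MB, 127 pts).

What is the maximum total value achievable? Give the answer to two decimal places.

Take in order of value per unit:
- A (179/14 per unit): all 14 → value 179, running total 179.00
- C (127/10 per unit): 2 of 10 → value 2×127/10 = 25.4000, running total 204.40
Total 204.40.

204.40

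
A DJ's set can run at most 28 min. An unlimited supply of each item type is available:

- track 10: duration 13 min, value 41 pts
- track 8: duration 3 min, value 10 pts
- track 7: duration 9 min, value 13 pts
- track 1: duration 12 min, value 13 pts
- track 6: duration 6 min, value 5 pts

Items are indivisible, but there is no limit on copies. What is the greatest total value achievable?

Best value-per-unit is track 8 at 10/3; filling with it alone gives 9×10 = 90.
Optimal mix: 1×track 10 + 5×track 8 → duration 28, value 91.

91 pts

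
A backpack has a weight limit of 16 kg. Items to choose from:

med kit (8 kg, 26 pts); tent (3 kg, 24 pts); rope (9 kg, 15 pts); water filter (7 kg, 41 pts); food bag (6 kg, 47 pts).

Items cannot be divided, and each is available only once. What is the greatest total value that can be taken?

Check high-value combinations within 16 kg:
- tent+water filter+food bag: weight 3+7+6=16, value 24+41+47=112
- water filter+food bag: weight 7+6=13, value 41+47=88
- med kit+food bag: weight 8+6=14, value 26+47=73
- tent+food bag: weight 3+6=9, value 24+47=71
- med kit+water filter: weight 8+7=15, value 26+41=67
Best: 112 pts.

112 pts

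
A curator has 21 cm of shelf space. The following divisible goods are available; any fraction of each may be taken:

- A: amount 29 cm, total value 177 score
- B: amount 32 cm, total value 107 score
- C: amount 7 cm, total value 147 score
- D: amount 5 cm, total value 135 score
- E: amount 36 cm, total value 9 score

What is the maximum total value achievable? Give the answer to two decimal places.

Take in order of value per unit:
- D (135/5 per unit): all 5 → value 135, running total 135.00
- C (147/7 per unit): all 7 → value 147, running total 282.00
- A (177/29 per unit): 9 of 29 → value 9×177/29 = 54.9310, running total 336.93
Total 336.93.

336.93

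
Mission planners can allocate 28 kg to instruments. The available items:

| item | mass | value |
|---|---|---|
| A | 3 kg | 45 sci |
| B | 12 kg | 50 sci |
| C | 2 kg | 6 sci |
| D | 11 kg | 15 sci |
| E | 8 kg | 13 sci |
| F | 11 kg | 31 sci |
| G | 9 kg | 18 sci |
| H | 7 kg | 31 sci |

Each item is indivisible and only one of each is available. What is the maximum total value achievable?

132 sci

This is a 0/1 knapsack; check combinations near the capacity.
- A+B+C+H: mass 3+12+2+7=24, value 45+50+6+31=132
- A+B+C+F: mass 3+12+2+11=28, value 45+50+6+31=132
- A+B+H: mass 3+12+7=22, value 45+50+31=126
- A+B+F: mass 3+12+11=26, value 45+50+31=126
- A+B+C+G: mass 3+12+2+9=26, value 45+50+6+18=119
Best: 132 sci.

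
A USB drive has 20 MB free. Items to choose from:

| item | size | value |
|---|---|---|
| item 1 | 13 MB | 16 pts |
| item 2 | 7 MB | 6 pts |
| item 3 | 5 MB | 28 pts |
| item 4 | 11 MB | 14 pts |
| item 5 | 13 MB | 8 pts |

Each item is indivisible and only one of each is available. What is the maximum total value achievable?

Check high-value combinations within 20 MB:
- item 1+item 3: size 13+5=18, value 16+28=44
- item 3+item 4: size 5+11=16, value 28+14=42
- item 3+item 5: size 5+13=18, value 28+8=36
- item 2+item 3: size 7+5=12, value 6+28=34
Best: 44 pts.

44 pts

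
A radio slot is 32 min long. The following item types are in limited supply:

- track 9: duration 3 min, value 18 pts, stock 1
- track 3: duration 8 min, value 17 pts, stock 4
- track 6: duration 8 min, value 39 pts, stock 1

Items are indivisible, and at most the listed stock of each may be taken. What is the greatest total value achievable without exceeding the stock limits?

91 pts

Best selections within duration 32 and stock limits:
- 1×track 9 + 2×track 3 + 1×track 6: duration 27, value 91
- 3×track 3 + 1×track 6: duration 32, value 90
- 1×track 9 + 1×track 3 + 1×track 6: duration 19, value 74
- 2×track 3 + 1×track 6: duration 24, value 73
Best: 91 pts.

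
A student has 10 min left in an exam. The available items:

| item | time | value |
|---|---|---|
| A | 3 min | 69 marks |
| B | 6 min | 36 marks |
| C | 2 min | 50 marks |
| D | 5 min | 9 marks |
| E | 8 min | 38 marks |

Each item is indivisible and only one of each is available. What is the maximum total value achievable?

128 marks

Check high-value combinations within 10 min:
- A+C+D: time 3+2+5=10, value 69+50+9=128
- A+C: time 3+2=5, value 69+50=119
- A+B: time 3+6=9, value 69+36=105
- C+E: time 2+8=10, value 50+38=88
Best: 128 marks.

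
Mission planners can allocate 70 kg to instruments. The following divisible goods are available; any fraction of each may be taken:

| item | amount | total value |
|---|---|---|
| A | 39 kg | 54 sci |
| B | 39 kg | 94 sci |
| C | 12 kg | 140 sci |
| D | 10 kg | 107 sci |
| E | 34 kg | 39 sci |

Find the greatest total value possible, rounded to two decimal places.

Take in order of value per unit:
- C (140/12 per unit): all 12 → value 140, running total 140.00
- D (107/10 per unit): all 10 → value 107, running total 247.00
- B (94/39 per unit): all 39 → value 94, running total 341.00
- A (54/39 per unit): 9 of 39 → value 9×54/39 = 12.4615, running total 353.46
Total 353.46.

353.46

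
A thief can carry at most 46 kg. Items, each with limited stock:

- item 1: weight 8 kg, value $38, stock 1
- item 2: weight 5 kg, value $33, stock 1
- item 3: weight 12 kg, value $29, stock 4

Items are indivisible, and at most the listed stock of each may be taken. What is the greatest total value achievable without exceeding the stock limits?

$129

Best selections within weight 46 and stock limits:
- 1×item 1 + 1×item 2 + 2×item 3: weight 37, value 129
- 1×item 1 + 3×item 3: weight 44, value 125
- 1×item 2 + 3×item 3: weight 41, value 120
- 1×item 1 + 1×item 2 + 1×item 3: weight 25, value 100
Best: $129.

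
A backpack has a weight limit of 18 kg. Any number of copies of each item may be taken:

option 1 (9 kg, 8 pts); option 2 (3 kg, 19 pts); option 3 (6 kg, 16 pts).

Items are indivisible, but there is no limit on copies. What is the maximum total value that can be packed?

Best value-per-unit is option 2 at 19/3, and filling with it alone uses weight 6×3=18. No mix of the others beats 6×19 = 114.

114 pts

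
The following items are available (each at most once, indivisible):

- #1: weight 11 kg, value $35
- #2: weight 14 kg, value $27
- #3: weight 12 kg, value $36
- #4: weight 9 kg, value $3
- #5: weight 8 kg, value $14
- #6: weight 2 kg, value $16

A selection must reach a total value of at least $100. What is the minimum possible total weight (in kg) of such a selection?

33

Subsets with value ≥ 100, sorted by total weight:
- #1+#3+#5+#6: weight 33, value 101
- #1+#2+#3+#6: weight 39, value 114
- #1+#3+#4+#5+#6: weight 42, value 104
Minimum weight: 33 kg.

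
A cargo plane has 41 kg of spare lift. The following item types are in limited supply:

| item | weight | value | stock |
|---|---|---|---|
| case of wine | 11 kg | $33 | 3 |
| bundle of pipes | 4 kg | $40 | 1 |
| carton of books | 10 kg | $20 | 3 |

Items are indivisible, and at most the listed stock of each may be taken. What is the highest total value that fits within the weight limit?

$139

Top feasible selections:
- 3×case of wine + 1×bundle of pipes: weight 37, value 139
- 2×case of wine + 1×bundle of pipes + 1×carton of books: weight 36, value 126
- 1×case of wine + 1×bundle of pipes + 2×carton of books: weight 35, value 113
- 2×case of wine + 1×bundle of pipes: weight 26, value 106
Best: $139.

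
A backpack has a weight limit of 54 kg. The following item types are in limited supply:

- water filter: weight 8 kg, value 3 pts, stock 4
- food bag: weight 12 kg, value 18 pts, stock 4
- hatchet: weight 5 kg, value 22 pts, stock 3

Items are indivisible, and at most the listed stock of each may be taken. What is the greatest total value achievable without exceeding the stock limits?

120 pts

Top feasible selections:
- 3×food bag + 3×hatchet: weight 51, value 120
- 1×water filter + 2×food bag + 3×hatchet: weight 47, value 105
- 2×food bag + 3×hatchet: weight 39, value 102
- 1×water filter + 3×food bag + 2×hatchet: weight 54, value 101
Best: 120 pts.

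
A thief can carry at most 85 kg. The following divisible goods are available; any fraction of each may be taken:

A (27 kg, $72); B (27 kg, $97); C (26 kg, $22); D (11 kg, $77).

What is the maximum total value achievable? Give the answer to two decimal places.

262.92

Take in order of value per unit:
- D (77/11 per unit): all 11 → value 77, running total 77.00
- B (97/27 per unit): all 27 → value 97, running total 174.00
- A (72/27 per unit): all 27 → value 72, running total 246.00
- C (22/26 per unit): 20 of 26 → value 20×22/26 = 16.9231, running total 262.92
Total 262.92.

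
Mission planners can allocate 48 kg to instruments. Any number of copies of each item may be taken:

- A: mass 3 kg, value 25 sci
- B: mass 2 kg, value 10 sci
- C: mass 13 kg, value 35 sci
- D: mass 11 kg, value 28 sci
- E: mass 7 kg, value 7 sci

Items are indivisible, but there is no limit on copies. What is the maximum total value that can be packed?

400 sci

Best value-per-unit is A at 25/3, and filling with it alone uses mass 16×3=48. No mix of the others beats 16×25 = 400.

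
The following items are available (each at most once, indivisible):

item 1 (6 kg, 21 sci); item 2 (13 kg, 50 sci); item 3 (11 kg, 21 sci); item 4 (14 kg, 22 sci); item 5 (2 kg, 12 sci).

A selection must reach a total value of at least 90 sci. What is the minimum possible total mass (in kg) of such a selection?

Subsets with value ≥ 90, sorted by total mass:
- item 1+item 2+item 3: mass 30, value 92
- item 1+item 2+item 3+item 5: mass 32, value 104
- item 1+item 2+item 4: mass 33, value 93
Minimum mass: 30 kg.

30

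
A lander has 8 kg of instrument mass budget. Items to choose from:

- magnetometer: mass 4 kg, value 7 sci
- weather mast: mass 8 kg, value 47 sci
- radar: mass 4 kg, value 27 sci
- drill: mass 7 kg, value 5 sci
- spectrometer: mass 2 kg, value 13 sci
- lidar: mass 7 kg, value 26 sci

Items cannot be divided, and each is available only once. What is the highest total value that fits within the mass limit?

47 sci

Check high-value combinations within 8 kg:
- weather mast: mass 8, value 47
- radar+spectrometer: mass 4+2=6, value 27+13=40
- magnetometer+radar: mass 4+4=8, value 7+27=34
- radar: mass 4, value 27
- lidar: mass 7, value 26
Best: 47 sci.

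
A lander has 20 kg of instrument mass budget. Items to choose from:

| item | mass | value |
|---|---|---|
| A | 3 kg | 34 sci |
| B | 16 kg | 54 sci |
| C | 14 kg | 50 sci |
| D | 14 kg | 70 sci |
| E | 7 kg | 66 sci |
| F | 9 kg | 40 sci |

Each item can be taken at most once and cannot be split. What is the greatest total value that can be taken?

Check high-value combinations within 20 kg:
- A+E+F: mass 3+7+9=19, value 34+66+40=140
- E+F: mass 7+9=16, value 66+40=106
- A+D: mass 3+14=17, value 34+70=104
Best: 140 sci.

140 sci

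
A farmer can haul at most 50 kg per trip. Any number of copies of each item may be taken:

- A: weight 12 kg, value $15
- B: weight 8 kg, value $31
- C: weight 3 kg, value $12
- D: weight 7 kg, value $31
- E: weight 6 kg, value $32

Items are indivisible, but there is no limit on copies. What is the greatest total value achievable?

$256

Best value-per-unit is E at 32/6, and filling with it alone uses weight 8×6=48. No mix of the others beats 8×32 = 256.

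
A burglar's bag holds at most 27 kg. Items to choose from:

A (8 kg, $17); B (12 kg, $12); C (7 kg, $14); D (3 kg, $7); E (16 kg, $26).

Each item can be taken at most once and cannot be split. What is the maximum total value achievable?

This is a 0/1 knapsack; check combinations near the capacity.
- A+D+E: weight 8+3+16=27, value 17+7+26=50
- C+D+E: weight 7+3+16=26, value 14+7+26=47
- A+E: weight 8+16=24, value 17+26=43
- A+B+C: weight 8+12+7=27, value 17+12+14=43
- C+E: weight 7+16=23, value 14+26=40
Best: $50.

$50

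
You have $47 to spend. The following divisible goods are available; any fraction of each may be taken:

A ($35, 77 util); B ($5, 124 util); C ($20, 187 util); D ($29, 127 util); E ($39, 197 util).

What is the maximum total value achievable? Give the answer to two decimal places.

Take in order of value per unit:
- B (124/5 per unit): all 5 → value 124, running total 124.00
- C (187/20 per unit): all 20 → value 187, running total 311.00
- E (197/39 per unit): 22 of 39 → value 22×197/39 = 111.1282, running total 422.13
Total 422.13.

422.13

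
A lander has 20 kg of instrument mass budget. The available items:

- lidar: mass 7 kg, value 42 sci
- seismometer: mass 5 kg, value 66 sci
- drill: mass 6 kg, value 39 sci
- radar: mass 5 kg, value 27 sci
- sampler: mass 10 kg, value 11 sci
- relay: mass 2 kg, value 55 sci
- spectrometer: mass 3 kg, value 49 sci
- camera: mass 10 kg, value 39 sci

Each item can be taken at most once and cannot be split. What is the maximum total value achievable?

212 sci

Check high-value combinations within 20 kg:
- lidar+seismometer+relay+spectrometer: mass 7+5+2+3=17, value 42+66+55+49=212
- seismometer+drill+relay+spectrometer: mass 5+6+2+3=16, value 66+39+55+49=209
- seismometer+relay+spectrometer+camera: mass 5+2+3+10=20, value 66+55+49+39=209
Best: 212 sci.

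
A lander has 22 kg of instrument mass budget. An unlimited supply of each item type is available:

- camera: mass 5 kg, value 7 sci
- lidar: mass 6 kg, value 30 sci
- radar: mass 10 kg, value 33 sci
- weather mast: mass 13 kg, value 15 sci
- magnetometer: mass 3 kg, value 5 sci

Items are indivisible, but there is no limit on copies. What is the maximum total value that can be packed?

95 sci

Best value-per-unit is lidar at 30/6; filling with it alone gives 3×30 = 90.
Optimal mix: 3×lidar + 1×magnetometer → mass 21, value 95.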